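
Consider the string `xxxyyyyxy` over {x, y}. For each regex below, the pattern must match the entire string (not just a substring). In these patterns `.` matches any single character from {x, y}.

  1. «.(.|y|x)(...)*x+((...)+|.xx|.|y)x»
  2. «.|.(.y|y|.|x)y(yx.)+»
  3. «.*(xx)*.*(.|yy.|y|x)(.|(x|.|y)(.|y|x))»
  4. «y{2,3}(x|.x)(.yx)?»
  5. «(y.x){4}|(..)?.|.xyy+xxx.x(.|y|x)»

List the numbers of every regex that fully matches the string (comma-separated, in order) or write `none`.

3

1 → no match — must end with `x`
2 → no match
3 → match
4 → no match — must start with `y`
5 → no match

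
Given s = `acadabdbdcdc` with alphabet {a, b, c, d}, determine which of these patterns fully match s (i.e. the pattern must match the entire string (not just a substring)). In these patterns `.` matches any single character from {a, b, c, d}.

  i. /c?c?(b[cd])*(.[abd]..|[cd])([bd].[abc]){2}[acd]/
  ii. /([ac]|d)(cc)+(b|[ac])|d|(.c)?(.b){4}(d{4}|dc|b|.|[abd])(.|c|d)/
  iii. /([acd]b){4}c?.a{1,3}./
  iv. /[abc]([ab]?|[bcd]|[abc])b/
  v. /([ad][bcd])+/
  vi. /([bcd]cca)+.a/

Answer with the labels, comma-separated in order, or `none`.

v

i → no match
ii → no match
iii → no match
iv → no match — must end with `b`
v → match
vi → no match — must end with `a`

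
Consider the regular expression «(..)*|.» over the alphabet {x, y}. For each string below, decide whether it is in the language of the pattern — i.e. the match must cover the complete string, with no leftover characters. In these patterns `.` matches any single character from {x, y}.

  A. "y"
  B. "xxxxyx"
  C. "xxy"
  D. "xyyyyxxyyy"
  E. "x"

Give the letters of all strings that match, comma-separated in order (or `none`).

A → match
B → match
C → no match
D → match
E → match

A, B, D, E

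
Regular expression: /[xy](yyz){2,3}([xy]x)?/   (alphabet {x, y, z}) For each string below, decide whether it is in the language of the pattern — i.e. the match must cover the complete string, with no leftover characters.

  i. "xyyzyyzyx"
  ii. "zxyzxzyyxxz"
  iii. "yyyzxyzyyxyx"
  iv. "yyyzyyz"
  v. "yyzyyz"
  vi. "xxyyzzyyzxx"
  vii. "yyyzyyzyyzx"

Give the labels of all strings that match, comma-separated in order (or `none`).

i, iv

i → match
ii → no match
iii → no match
iv → match
v → no match
vi → no match
vii → no match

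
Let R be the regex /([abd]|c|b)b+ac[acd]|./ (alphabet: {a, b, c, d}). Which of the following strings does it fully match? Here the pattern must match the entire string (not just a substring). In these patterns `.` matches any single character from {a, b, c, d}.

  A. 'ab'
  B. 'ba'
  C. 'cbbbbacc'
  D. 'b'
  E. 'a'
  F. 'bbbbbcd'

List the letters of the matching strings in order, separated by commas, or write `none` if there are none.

C, D, E

A. 'ab' → no match
B. 'ba' → no match
C. 'cbbbbacc' → match
D. 'b' → match
E. 'a' → match
F. 'bbbbbcd' → no match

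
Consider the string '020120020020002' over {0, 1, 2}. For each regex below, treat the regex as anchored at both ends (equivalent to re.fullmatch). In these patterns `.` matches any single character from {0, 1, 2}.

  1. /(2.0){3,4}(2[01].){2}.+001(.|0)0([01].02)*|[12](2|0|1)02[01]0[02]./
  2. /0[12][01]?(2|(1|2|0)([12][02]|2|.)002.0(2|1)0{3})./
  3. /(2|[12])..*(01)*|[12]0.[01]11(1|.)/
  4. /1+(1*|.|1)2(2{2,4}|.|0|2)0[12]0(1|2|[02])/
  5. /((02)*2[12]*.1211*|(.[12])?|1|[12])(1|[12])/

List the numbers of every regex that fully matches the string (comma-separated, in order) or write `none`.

2

1 → no match
2 → match
3 → no match
4 → no match — must start with '1'
5 → no match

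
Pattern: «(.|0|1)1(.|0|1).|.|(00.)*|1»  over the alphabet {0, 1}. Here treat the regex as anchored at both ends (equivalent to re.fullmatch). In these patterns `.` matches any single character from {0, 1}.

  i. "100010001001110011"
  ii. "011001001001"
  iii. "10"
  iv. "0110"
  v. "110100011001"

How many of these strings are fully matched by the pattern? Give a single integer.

i → no match
ii → no match
iii → no match
iv → match
v → no match
Total matched: 1

1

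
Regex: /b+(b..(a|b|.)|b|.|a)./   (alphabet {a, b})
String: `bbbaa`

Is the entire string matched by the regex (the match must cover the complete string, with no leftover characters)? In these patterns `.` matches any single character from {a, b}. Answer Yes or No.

Yes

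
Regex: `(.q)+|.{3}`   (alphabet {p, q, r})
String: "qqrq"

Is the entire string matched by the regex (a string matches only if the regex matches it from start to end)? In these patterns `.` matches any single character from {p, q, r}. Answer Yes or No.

Yes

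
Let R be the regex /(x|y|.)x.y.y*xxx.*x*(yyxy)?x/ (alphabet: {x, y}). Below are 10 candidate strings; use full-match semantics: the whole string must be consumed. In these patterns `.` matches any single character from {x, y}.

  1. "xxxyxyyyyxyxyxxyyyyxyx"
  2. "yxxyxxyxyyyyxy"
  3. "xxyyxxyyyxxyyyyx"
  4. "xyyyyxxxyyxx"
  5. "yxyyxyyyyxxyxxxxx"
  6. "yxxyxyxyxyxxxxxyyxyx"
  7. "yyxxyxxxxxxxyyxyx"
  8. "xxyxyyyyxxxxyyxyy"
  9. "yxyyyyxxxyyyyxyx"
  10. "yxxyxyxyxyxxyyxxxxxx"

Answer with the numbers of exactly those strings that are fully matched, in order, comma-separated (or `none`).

1 → no match
2 → no match — must end with "x"
3 → no match
4 → no match
5 → no match
6 → no match
7 → no match
8 → no match — must end with "x"
9 → match
10 → no match

9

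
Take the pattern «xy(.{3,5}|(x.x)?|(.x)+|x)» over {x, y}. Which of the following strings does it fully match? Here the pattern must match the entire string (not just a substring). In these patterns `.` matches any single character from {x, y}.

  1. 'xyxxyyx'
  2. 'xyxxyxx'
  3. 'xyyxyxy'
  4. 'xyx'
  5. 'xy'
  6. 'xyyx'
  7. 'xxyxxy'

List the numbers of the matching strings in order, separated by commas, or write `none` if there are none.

1, 2, 3, 4, 5, 6

1 → match
2 → match
3 → match
4 → match
5 → match
6 → match
7 → no match — must start with 'xy'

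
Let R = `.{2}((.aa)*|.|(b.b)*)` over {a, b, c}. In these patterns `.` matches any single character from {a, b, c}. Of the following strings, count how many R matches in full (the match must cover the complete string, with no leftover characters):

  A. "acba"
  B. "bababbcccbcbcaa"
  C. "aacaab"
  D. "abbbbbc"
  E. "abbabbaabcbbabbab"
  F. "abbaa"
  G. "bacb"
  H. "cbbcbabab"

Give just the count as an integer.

A → no match
B → no match
C → no match
D → no match
E → no match
F → match
G → no match
H → no match
Total matched: 1

1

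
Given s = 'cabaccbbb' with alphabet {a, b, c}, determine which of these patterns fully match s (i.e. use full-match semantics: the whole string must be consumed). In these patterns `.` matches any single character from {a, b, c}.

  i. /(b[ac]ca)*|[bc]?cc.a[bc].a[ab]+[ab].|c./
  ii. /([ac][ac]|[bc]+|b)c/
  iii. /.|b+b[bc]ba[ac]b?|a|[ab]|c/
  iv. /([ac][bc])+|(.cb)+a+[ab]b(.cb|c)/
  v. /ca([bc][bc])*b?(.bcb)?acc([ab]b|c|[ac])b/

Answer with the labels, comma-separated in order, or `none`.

i → no match
ii → no match — must end with 'c'
iii → no match
iv → no match
v → match

v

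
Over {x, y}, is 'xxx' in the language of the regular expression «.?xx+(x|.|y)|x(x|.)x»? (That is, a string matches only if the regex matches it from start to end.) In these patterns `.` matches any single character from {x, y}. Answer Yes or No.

Yes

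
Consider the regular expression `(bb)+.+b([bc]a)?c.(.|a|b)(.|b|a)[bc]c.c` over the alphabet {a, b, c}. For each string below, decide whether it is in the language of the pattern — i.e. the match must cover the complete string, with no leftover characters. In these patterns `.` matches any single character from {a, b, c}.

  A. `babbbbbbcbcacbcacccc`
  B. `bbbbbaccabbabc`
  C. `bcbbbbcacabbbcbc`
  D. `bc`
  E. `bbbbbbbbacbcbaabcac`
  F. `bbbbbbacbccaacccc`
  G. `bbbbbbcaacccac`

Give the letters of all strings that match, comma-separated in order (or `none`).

A → no match — must start with `bb`
B → no match
C → no match — must start with `bb`
D → no match — must start with `bb`
E → match
F → match
G → match

E, F, G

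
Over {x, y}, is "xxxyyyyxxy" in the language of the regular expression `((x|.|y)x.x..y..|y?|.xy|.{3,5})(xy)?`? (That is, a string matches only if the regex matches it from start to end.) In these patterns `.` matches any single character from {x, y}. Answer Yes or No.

No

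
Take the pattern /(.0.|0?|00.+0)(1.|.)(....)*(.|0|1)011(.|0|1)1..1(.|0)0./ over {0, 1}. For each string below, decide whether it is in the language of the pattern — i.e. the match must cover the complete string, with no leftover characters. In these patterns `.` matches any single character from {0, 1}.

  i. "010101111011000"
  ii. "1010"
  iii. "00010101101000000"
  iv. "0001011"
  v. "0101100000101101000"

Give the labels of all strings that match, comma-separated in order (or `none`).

i → match
ii → no match
iii → no match
iv → no match
v → no match

i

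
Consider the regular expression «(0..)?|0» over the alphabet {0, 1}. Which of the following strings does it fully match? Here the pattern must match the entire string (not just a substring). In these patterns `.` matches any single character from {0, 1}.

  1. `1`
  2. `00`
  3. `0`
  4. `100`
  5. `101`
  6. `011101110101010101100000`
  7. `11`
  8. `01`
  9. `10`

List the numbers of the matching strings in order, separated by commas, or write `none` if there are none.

1 → no match
2 → no match
3 → match
4 → no match
5 → no match
6 → no match
7 → no match
8 → no match
9 → no match

3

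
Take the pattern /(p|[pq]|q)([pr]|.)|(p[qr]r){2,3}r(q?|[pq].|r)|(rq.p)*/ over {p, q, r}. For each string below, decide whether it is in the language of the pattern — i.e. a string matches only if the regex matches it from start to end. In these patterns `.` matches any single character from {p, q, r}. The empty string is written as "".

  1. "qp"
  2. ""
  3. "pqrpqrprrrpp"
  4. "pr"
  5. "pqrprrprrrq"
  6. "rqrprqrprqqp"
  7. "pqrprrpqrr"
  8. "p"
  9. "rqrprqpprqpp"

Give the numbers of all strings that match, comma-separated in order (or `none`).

1. "qp" → match
2. "" → match
3. "pqrpqrprrrpp" → match
4. "pr" → match
5. "pqrprrprrrq" → match
6. "rqrprqrprqqp" → match
7. "pqrprrpqrr" → match
8. "p" → no match
9. "rqrprqpprqpp" → match

1, 2, 3, 4, 5, 6, 7, 9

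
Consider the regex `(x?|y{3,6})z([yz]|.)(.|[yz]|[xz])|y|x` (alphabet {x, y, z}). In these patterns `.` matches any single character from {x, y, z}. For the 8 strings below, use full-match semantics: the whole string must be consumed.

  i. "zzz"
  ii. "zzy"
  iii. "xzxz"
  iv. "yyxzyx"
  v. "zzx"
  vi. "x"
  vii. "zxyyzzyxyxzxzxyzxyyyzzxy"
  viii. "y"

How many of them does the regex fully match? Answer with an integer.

i → match
ii → match
iii → match
iv → no match
v → match
vi → match
vii → no match
viii → match
Total matched: 6

6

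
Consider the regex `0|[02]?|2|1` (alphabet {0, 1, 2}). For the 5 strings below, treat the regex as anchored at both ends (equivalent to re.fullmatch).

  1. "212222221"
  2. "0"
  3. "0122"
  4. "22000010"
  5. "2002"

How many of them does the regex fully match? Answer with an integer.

1 → no match
2 → match
3 → no match
4 → no match
5 → no match
Total matched: 1

1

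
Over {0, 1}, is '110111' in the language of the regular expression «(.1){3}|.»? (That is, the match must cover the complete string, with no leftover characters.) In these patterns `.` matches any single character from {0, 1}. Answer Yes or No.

Yes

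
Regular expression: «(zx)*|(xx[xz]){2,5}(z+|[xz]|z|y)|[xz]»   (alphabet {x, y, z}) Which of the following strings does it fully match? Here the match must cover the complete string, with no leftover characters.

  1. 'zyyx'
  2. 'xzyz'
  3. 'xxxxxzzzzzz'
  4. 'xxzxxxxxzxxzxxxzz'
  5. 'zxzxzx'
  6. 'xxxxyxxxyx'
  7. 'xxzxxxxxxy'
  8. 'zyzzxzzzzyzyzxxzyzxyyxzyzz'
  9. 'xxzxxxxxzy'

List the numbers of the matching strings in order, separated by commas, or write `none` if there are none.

1 → no match
2 → no match
3 → match
4 → match
5 → match
6 → no match
7 → match
8 → no match
9 → match

3, 4, 5, 7, 9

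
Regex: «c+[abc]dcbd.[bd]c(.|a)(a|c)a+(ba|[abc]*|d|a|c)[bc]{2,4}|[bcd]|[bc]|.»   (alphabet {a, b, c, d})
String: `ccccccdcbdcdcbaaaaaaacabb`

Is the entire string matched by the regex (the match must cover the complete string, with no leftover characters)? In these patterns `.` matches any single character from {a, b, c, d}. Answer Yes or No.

Yes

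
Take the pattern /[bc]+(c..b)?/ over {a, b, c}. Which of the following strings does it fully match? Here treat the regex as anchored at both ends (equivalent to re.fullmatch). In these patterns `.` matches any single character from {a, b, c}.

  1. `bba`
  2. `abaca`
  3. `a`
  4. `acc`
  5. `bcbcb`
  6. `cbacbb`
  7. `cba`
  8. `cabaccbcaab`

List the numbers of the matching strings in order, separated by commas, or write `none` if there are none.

1 → no match
2 → no match
3 → no match
4 → no match
5 → match
6 → no match
7 → no match
8 → no match

5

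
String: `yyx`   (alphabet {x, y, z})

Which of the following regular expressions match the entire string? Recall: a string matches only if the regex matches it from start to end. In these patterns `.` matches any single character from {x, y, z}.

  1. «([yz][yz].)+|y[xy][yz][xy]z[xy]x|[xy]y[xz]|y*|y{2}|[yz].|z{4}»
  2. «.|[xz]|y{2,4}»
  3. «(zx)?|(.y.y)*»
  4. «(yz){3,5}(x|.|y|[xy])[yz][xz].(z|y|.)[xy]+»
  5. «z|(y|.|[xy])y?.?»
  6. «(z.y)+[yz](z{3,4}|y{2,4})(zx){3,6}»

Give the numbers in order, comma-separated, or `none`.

1 → match
2 → no match
3 → no match
4 → no match — must start with `yz`
5 → match
6 → no match — must start with `z`

1, 5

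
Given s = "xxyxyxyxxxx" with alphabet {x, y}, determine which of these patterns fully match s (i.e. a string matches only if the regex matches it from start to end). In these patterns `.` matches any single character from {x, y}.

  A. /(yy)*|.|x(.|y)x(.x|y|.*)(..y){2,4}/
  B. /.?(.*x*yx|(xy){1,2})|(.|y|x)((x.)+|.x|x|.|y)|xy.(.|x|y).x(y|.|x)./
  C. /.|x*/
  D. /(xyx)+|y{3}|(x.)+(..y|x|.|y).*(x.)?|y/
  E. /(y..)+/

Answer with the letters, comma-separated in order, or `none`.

B, D

A → no match
B → match
C → no match
D → match
E → no match — must start with "y"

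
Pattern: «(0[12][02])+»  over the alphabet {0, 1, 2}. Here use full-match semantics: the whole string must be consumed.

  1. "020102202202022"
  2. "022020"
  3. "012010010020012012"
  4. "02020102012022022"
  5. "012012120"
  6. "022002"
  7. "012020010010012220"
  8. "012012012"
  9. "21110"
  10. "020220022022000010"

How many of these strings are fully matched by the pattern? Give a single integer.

1 → no match
2 → match
3 → match
4 → no match
5 → no match
6 → no match
7 → no match
8 → match
9 → no match — must start with "0"
10 → no match
Total matched: 3

3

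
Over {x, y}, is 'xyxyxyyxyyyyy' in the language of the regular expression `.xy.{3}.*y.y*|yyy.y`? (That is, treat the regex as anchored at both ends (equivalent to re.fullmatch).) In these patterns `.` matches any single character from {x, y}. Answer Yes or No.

No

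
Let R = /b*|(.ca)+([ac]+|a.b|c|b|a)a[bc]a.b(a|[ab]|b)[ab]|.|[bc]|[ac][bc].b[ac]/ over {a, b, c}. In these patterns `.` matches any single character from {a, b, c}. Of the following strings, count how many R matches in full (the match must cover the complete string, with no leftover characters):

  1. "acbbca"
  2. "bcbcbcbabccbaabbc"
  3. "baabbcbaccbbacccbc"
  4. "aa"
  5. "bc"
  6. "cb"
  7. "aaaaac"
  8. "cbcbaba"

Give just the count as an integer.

0

1. "acbbca" → no match
2 → no match
3 → no match
4. "aa" → no match
5. "bc" → no match
6. "cb" → no match
7. "aaaaac" → no match
8. "cbcbaba" → no match
Total matched: 0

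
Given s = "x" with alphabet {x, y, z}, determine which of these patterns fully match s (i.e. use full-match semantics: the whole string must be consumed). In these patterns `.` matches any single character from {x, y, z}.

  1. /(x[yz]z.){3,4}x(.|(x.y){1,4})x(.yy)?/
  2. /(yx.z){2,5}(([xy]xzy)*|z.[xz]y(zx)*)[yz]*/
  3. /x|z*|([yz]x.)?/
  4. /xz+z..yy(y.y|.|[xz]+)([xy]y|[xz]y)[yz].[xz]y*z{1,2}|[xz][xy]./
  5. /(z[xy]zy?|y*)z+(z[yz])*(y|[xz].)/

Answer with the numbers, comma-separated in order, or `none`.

1 → no match
2 → no match — must start with "yx"
3 → match
4 → no match
5 → no match

3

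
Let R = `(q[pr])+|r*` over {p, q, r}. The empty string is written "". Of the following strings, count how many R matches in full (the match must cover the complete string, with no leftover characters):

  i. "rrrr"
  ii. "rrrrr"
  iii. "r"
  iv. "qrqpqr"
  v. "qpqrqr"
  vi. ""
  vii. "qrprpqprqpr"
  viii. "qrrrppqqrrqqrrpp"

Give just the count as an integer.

i → match
ii → match
iii → match
iv → match
v → match
vi → match
vii → no match
viii → no match
Total matched: 6

6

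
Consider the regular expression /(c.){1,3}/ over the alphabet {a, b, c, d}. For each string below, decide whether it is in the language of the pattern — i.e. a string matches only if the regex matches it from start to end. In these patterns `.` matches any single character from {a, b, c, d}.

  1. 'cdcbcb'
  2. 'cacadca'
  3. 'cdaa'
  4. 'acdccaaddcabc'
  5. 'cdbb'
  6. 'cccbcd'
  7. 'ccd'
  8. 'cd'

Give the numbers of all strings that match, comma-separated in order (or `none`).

1, 6, 8

1 → match
2 → no match
3 → no match
4 → no match — must start with 'c'
5 → no match
6 → match
7 → no match
8 → match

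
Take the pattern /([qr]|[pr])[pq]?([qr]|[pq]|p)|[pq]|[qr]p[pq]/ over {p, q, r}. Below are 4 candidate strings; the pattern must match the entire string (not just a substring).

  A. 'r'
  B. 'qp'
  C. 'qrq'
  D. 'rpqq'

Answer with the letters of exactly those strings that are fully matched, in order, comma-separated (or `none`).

A → no match
B → match
C → no match
D → no match

B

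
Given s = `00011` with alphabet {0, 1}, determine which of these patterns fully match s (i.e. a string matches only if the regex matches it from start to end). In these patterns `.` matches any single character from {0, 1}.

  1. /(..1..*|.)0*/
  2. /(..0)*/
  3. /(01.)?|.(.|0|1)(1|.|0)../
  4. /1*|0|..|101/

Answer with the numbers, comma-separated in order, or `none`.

3

1 → no match
2 → no match
3 → match
4 → no match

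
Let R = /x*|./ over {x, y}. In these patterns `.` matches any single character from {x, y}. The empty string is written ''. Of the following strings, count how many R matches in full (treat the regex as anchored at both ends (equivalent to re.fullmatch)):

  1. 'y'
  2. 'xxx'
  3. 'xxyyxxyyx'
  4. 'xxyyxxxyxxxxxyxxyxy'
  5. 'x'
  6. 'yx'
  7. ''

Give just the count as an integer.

4

1 → match
2 → match
3 → no match
4 → no match
5 → match
6 → no match
7 → match
Total matched: 4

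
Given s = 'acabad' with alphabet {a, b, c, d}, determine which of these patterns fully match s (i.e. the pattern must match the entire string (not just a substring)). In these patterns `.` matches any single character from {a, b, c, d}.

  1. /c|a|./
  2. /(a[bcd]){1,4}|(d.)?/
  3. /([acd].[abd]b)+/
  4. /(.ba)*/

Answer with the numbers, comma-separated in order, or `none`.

1 → no match
2 → match
3 → no match — must end with 'b'
4 → no match

2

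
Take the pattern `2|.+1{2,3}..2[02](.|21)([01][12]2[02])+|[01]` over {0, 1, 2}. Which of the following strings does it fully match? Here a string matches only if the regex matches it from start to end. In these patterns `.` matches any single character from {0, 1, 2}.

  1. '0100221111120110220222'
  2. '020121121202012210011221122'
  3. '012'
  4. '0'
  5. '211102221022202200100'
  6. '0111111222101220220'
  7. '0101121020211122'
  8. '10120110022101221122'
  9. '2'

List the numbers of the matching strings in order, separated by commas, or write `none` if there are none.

4, 6, 8, 9

1 → no match
2 → no match
3 → no match
4 → match
5 → no match
6 → match
7 → no match
8 → match
9 → match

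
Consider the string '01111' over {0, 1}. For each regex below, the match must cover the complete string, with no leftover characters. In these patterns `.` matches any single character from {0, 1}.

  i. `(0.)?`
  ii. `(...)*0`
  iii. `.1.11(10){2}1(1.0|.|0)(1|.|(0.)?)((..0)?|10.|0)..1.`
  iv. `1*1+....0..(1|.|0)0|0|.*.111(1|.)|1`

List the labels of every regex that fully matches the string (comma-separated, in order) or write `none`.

i → no match
ii → no match — must end with '0'
iii → no match
iv → match

iv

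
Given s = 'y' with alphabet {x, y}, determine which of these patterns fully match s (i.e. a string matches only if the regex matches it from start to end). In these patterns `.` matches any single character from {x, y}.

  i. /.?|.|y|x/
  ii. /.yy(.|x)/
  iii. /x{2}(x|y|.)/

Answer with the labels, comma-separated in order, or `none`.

i

i → match
ii → no match
iii → no match — must start with 'x'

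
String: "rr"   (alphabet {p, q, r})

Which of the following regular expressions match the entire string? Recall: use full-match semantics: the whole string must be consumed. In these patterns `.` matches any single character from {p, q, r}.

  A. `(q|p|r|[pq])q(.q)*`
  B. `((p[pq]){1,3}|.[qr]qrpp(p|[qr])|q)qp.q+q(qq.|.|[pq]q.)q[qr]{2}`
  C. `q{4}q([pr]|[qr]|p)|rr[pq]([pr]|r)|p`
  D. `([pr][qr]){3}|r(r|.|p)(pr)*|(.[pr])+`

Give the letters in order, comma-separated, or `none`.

D

A → no match
B → no match
C → no match
D → match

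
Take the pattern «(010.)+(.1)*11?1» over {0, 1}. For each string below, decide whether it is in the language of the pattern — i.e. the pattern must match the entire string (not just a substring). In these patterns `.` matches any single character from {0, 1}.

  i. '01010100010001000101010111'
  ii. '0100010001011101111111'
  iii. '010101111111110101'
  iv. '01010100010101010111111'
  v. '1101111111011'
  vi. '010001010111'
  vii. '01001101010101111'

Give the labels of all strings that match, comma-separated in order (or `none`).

i, ii, iv, vi, vii

i → match
ii → match
iii → no match
iv → match
v → no match — must start with '010'
vi → match
vii → match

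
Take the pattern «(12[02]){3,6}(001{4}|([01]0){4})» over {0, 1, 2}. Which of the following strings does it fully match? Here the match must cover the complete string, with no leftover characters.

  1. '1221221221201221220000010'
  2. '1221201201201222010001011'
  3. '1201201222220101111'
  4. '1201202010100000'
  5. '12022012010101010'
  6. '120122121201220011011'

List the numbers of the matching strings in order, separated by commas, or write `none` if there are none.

none

1 → no match
2 → no match
3 → no match
4 → no match
5 → no match
6 → no match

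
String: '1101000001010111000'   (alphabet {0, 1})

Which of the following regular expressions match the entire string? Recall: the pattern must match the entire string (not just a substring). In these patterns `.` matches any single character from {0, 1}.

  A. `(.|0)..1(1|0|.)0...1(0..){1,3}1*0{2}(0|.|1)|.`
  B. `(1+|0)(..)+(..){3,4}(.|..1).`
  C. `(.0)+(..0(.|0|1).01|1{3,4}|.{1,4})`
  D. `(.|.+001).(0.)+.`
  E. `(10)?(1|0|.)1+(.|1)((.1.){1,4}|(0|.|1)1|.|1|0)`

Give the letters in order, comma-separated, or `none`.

A, B

A → match
B → match
C → no match
D → no match
E → no match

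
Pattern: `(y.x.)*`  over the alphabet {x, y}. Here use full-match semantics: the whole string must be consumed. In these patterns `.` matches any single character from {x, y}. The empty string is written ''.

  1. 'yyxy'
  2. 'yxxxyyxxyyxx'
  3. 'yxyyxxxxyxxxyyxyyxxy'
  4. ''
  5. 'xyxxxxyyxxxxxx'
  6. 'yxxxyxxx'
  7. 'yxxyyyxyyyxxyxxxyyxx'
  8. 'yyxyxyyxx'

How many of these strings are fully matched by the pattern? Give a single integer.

1 → match
2 → match
3 → no match
4 → match
5 → no match
6 → match
7 → match
8 → no match
Total matched: 5

5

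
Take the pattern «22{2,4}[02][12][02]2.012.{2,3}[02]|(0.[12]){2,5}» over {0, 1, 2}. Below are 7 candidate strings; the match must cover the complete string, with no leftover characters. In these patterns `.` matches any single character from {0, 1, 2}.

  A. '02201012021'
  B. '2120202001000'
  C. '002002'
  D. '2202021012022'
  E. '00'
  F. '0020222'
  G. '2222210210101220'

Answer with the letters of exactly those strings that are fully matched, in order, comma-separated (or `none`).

A → no match
B → no match
C → match
D → no match
E → no match
F → no match
G → no match

C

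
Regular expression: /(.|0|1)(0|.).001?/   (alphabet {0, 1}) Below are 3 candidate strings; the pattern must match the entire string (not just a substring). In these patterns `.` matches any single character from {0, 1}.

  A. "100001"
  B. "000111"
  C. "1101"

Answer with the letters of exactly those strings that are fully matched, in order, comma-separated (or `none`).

A → match
B → no match
C → no match

A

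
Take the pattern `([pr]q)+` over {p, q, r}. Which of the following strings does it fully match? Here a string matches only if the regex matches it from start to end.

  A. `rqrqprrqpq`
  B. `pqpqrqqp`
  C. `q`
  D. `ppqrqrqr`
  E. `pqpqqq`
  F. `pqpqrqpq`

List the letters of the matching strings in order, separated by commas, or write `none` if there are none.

A → no match
B → no match — must end with `q`
C → no match
D → no match — must end with `q`
E → no match
F → match

F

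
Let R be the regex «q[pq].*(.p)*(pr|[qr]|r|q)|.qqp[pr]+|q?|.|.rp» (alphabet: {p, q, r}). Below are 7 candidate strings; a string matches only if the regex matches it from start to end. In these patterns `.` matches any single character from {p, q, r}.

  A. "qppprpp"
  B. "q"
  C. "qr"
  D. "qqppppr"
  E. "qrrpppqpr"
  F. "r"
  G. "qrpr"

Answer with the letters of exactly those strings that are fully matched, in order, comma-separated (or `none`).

A → no match
B → match
C → no match
D → match
E → no match
F → match
G → no match

B, D, F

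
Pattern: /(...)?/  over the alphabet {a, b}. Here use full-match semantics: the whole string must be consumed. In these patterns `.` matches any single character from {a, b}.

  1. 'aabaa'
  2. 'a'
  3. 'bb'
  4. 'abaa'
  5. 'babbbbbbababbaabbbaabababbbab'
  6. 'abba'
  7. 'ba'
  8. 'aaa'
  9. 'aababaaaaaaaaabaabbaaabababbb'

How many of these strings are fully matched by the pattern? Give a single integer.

1 → no match
2 → no match
3 → no match
4 → no match
5 → no match
6 → no match
7 → no match
8 → match
9 → no match
Total matched: 1

1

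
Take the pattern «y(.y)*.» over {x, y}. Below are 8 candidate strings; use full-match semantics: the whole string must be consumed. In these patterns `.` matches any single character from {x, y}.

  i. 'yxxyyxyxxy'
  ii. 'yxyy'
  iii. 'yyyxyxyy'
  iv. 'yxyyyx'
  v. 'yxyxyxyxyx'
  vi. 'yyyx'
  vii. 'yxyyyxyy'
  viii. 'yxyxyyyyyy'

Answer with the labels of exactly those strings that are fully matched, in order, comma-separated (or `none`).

i → no match
ii → match
iii → match
iv → match
v → match
vi → match
vii → match
viii → match

ii, iii, iv, v, vi, vii, viii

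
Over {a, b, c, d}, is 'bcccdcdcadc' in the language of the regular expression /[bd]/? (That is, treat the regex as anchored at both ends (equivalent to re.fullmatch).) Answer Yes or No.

No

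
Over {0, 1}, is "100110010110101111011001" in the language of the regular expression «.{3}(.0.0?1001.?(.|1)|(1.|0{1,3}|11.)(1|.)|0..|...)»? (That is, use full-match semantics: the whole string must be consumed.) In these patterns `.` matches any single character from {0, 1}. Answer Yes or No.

No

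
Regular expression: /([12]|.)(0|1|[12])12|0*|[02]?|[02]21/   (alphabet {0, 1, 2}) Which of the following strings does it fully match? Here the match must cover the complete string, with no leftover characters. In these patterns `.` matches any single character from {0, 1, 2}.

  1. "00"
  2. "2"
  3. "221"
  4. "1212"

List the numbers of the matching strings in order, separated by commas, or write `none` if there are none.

1, 2, 3, 4

1 → match
2 → match
3 → match
4 → match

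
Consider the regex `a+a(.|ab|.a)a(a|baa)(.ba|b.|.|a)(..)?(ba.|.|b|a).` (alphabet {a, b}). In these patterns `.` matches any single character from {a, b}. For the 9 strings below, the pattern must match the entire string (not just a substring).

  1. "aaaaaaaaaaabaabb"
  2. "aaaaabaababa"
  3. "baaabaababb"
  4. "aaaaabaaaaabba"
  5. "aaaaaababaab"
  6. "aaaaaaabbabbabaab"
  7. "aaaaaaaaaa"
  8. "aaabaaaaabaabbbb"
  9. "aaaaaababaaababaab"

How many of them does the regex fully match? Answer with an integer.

6

1 → match
2 → match
3 → no match — must start with "a"
4 → match
5 → match
6 → no match
7 → match
8 → no match
9 → match
Total matched: 6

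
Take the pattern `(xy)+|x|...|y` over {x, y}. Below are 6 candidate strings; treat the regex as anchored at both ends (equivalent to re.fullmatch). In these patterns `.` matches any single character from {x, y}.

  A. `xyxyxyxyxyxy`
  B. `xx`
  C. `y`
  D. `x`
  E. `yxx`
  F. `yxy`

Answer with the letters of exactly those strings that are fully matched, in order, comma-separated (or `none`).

A, C, D, E, F

A → match
B → no match
C → match
D → match
E → match
F → match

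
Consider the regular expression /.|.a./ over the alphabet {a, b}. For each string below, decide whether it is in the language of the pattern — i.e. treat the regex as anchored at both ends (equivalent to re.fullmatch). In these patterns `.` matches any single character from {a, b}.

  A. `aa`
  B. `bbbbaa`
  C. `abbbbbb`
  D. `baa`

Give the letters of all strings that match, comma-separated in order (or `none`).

D

A → no match
B → no match
C → no match
D → match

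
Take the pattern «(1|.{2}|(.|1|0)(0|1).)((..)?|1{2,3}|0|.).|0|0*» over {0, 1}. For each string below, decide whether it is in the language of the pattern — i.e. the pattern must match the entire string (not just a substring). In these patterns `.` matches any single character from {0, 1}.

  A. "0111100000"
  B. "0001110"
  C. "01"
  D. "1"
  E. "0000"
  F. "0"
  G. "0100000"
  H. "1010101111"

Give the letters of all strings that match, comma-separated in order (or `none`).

A. "0111100000" → no match
B. "0001110" → match
C. "01" → no match
D. "1" → no match
E. "0000" → match
F. "0" → match
G. "0100000" → no match
H. "1010101111" → no match

B, E, F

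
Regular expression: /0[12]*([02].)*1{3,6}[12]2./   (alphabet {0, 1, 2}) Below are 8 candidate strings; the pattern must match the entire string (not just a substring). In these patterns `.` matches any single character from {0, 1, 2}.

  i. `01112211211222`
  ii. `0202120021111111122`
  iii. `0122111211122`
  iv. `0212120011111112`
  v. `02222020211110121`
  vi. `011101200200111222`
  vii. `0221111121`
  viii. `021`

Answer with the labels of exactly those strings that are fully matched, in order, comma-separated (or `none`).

vi, vii

i → no match
ii → no match
iii → no match
iv → no match
v → no match
vi → match
vii → match
viii → no match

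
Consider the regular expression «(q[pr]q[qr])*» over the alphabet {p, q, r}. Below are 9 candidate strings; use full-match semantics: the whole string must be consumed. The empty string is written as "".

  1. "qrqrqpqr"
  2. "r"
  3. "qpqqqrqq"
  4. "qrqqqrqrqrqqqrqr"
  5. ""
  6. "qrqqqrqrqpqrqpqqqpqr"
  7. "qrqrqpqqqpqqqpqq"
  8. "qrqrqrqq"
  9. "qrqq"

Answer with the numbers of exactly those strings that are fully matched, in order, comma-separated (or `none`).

1 → match
2 → no match
3 → match
4 → match
5 → match
6 → match
7 → match
8 → match
9 → match

1, 3, 4, 5, 6, 7, 8, 9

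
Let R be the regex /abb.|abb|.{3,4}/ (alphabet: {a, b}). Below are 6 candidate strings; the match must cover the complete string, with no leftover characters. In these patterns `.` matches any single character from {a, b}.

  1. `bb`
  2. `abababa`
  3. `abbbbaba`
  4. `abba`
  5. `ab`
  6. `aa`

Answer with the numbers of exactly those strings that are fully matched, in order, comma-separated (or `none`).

4

1 → no match
2 → no match
3 → no match
4 → match
5 → no match
6 → no match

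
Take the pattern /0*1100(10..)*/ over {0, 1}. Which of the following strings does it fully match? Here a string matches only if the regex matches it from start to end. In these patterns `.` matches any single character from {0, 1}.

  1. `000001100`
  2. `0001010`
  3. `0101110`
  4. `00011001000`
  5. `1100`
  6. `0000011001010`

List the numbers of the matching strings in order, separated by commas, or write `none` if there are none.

1, 4, 5, 6

1. `000001100` → match
2. `0001010` → no match
3. `0101110` → no match
4. `00011001000` → match
5. `1100` → match
6 → match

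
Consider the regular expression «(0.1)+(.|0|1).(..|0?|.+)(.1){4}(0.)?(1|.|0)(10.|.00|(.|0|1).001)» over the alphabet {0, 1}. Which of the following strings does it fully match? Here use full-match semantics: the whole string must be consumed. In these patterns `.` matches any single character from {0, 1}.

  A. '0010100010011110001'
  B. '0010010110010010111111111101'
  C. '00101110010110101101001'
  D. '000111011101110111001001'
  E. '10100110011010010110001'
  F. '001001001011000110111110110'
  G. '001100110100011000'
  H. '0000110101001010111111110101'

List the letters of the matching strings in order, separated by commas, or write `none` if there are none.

A → no match
B → match
C → no match
D → no match
E → no match — must start with '0'
F → no match
G → no match
H → no match

B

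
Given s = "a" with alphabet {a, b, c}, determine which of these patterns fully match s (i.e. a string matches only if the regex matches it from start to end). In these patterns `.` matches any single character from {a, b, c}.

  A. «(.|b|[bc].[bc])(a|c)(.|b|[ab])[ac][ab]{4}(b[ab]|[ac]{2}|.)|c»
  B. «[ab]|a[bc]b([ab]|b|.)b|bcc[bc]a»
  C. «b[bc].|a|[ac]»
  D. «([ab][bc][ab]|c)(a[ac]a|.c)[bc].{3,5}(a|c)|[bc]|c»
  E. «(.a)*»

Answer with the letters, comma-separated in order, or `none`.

A → no match
B → match
C → match
D → no match
E → no match

B, C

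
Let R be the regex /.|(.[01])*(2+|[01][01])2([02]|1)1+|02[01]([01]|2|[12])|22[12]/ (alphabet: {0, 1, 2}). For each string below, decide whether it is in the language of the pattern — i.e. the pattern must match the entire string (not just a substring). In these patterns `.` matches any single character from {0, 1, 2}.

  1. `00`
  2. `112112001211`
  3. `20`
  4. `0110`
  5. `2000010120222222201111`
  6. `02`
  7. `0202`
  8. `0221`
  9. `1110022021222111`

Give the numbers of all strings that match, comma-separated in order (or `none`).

1 → no match
2 → no match
3 → no match
4 → no match
5 → match
6 → no match
7 → match
8 → no match
9 → no match

5, 7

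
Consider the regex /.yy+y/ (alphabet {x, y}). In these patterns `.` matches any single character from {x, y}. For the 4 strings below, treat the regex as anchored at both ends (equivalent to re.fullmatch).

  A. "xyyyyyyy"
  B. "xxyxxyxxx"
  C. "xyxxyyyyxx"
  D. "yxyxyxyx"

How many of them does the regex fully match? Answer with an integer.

A → match
B → no match — must end with "yy"
C → no match — must end with "yy"
D → no match — must end with "yy"
Total matched: 1

1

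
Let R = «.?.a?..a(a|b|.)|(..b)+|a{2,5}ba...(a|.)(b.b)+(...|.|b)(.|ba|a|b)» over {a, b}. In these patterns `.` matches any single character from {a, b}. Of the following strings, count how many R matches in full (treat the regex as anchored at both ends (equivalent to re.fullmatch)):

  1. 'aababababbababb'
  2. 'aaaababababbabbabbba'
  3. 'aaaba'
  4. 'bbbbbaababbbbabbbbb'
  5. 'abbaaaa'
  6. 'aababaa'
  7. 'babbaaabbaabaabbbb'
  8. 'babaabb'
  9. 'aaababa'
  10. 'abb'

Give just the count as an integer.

1 → no match
2 → no match
3 → no match
4 → no match
5 → no match
6 → no match
7 → no match
8 → no match
9 → no match
10 → match
Total matched: 1

1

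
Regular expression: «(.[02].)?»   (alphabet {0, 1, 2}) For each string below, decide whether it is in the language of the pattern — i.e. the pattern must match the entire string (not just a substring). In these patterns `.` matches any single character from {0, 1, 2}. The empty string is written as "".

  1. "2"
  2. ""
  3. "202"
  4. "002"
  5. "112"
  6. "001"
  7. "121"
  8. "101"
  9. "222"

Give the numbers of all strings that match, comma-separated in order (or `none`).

2, 3, 4, 6, 7, 8, 9

1. "2" → no match
2. "" → match
3. "202" → match
4. "002" → match
5. "112" → no match
6. "001" → match
7. "121" → match
8. "101" → match
9. "222" → match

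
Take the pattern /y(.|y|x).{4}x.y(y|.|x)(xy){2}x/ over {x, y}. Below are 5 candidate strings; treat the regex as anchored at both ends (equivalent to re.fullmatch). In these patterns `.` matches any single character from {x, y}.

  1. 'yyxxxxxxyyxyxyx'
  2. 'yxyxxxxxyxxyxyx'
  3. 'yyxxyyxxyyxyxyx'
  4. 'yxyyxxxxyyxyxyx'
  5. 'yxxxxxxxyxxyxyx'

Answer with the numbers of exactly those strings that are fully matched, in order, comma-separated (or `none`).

1 → match
2 → match
3 → match
4 → match
5 → match

1, 2, 3, 4, 5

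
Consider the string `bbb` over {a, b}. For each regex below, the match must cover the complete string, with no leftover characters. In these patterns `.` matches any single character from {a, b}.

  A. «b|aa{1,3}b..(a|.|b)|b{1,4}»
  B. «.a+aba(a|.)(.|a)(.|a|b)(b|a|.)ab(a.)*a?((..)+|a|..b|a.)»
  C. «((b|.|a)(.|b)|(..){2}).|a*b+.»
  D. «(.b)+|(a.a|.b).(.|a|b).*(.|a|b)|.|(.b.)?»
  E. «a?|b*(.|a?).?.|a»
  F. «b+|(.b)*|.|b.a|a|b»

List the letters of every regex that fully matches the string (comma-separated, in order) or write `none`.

A → match
B → no match
C → match
D → match
E → match
F → match

A, C, D, E, F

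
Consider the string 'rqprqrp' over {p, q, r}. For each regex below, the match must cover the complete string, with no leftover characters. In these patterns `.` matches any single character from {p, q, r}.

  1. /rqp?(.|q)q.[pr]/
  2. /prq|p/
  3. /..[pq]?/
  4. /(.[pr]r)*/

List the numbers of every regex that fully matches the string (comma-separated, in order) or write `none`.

1 → match
2 → no match
3 → no match
4 → no match

1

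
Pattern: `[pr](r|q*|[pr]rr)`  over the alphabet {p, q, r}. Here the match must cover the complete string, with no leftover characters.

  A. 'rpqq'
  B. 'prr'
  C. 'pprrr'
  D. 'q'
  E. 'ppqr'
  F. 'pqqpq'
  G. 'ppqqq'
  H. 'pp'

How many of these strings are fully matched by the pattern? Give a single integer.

0

A → no match
B → no match
C → no match
D → no match
E → no match
F → no match
G → no match
H → no match
Total matched: 0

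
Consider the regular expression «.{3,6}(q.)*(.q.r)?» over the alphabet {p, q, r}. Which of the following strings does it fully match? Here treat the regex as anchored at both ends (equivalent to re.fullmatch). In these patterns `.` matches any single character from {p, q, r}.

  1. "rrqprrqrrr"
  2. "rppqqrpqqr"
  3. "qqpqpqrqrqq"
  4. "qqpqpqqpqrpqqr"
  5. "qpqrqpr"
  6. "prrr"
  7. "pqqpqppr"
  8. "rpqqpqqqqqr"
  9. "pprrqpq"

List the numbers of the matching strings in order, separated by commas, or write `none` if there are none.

1 → no match
2 → match
3 → match
4 → match
5 → match
6 → match
7 → no match
8 → match
9 → no match

2, 3, 4, 5, 6, 8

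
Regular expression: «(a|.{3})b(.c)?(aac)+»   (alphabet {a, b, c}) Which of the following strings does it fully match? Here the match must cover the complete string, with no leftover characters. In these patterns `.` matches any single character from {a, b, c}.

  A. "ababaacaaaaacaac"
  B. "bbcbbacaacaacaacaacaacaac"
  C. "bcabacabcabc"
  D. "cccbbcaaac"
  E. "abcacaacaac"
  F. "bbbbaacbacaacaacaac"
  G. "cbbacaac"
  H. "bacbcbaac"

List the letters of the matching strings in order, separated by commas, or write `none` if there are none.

none

A → no match
B → no match
C. "bcabacabcabc" → no match — must end with "aac"
D. "cccbbcaaac" → no match
E. "abcacaacaac" → no match
F → no match
G. "cbbacaac" → no match
H. "bacbcbaac" → no match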